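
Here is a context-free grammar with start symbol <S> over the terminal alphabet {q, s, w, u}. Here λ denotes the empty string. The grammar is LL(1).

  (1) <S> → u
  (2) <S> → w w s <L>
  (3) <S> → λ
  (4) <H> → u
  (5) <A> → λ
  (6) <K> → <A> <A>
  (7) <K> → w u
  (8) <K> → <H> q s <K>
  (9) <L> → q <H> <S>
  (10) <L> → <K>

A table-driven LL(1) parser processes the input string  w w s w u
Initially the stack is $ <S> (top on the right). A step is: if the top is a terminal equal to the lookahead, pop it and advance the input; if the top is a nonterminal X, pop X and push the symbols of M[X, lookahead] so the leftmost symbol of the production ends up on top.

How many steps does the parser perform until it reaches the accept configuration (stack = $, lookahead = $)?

8

step 1: stack=$ <S>  input=w w s w u $  — expand <S> → w w s <L>
step 2: stack=$ <L> s w w  input=w w s w u $  — match w
step 3: stack=$ <L> s w  input=w s w u $  — match w
step 4: stack=$ <L> s  input=s w u $  — match s
step 5: stack=$ <L>  input=w u $  — expand <L> → <K>
step 6: stack=$ <K>  input=w u $  — expand <K> → w u
step 7: stack=$ u w  input=w u $  — match w
step 8: stack=$ u  input=u $  — match u
Accept reached after 8 steps.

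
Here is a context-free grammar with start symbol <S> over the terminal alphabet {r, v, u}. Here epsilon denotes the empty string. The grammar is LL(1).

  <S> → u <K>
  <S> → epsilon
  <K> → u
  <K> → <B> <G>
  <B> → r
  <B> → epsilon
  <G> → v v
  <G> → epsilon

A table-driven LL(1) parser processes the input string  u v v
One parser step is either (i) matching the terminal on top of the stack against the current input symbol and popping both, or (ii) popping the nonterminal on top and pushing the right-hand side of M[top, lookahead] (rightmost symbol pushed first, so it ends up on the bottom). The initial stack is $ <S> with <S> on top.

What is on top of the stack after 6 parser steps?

v

     Stack      Input    Action
  1  $ <S>      u v v $  expand <S> → u <K>
  2  $ <K> u    u v v $  match u
  3  $ <K>      v v $    expand <K> → <B> <G>
  4  $ <G> <B>  v v $    expand <B> → epsilon
  5  $ <G>      v v $    expand <G> → v v
  6  $ v v      v v $    match v
Stack after step 6: $ v (top = v).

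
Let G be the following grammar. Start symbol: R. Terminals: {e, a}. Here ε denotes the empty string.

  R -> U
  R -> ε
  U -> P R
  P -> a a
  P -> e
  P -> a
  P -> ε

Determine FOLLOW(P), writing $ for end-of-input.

FIRST(P) = {ε, a, e}
FIRST(R) = {ε, a, e}  (via U)
FIRST(U) = {ε, a, e}  (via P R)
FOLLOW(R) includes $ since R is the start symbol.
FOLLOW(R): in U->P R, the suffix after R is empty, so FOLLOW(R) ⊇ FOLLOW(U) = {$}. Thus FOLLOW(R) = {$}.
FOLLOW(U): in R->U, the suffix after U is empty, so FOLLOW(U) ⊇ FOLLOW(R) = {$}. Thus FOLLOW(U) = {$}.
FOLLOW(P): in U->P R, P is followed by R with FIRST {ε, a, e}; in U->P R, the suffix after P is nullable, so FOLLOW(P) ⊇ FOLLOW(U) = {$}. Thus FOLLOW(P) = {$, a, e}.

{$, a, e}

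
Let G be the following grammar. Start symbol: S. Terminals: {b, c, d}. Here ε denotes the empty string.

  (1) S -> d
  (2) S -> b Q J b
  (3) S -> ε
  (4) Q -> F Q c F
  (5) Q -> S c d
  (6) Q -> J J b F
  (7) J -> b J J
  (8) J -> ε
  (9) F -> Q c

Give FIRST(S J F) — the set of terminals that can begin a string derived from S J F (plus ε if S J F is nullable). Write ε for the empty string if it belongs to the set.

FIRST(S) = {ε, b, d}
FIRST(J) = {ε, b}
FIRST(Q) = {b, c, d}  (via F Q c F, S c d, J J b F)
FIRST(F) = {b, c, d}  (via Q c)
FIRST(S J F): take FIRST of each symbol in turn, carrying on past any symbol whose FIRST contains ε; result {b, c, d}.

{b, c, d}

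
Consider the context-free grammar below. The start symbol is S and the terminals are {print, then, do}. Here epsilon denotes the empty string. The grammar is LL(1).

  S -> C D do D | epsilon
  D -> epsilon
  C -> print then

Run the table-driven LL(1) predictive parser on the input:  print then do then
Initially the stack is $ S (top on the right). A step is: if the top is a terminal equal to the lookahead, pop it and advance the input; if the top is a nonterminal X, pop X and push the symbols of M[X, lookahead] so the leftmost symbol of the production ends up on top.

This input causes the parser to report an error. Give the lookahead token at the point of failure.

then

step 1: stack=$ S  input=print then do then $  — expand S -> C D do D
step 2: stack=$ D do D C  input=print then do then $  — expand C -> print then
step 3: stack=$ D do D then print  input=print then do then $  — match print
step 4: stack=$ D do D then  input=then do then $  — match then
step 5: stack=$ D do D  input=do then $  — expand D -> epsilon
step 6: stack=$ D do  input=do then $  — match do
step 7: stack=$ D  input=then $  — error: M[D, then] is empty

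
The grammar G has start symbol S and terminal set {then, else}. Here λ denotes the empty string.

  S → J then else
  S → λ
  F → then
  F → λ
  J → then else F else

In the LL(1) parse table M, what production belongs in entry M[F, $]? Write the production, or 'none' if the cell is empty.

FIRST(F): from F→then we get {then}; from F→λ we get {λ}. So FIRST(F) = {λ, then}.
FIRST(J): from J→then else F else we get {then}. So FIRST(J) = {then}.
FIRST(S): from S→J then else we get {then}; from S→λ we get {λ}. So FIRST(S) = {λ, then}.
FOLLOW(S) includes $ since S is the start symbol.
FOLLOW(F): in J→then else F else, F is followed by else with FIRST {else}. Thus FOLLOW(F) = {else}.
For F → then: FIRST(then) = {then}, so it goes in M[F, t] for t ∈ {then}.
For F → λ: FIRST(λ) = {λ}, so it goes in M[F, t] for t ∈ {}; since λ ∈ FIRST, also for every t ∈ FOLLOW(F) = {else}.
None of these place a production in M[F, $].

none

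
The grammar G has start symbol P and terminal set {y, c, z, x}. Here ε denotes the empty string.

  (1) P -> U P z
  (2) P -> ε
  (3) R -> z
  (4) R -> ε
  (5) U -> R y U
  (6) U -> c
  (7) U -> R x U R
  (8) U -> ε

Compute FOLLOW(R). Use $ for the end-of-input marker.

FIRST(R) = {ε, z}
FIRST(U) = {ε, c, x, y, z}  (via R y U, R x U R)
FIRST(P) = {ε, c, x, y, z}  (via U P z)
FOLLOW(P) includes $ since P is the start symbol.
FOLLOW(P): in P->U P z, P is followed by z with FIRST {z}. Thus FOLLOW(P) = {$, z}.
FOLLOW(U): in P->U P z, U is followed by P z with FIRST {c, x, y, z}; in U->R y U, the suffix after U is empty (adds nothing new); in U->R x U R, U is followed by R with FIRST {ε, z}; in U->R x U R, the suffix after U is nullable (adds nothing new). Thus FOLLOW(U) = {c, x, y, z}.
FOLLOW(R): in U->R y U, R is followed by y U with FIRST {y}; in U->R x U R (occurrence 1), R is followed by x U R with FIRST {x}; in U->R x U R (occurrence 2), the suffix after R is empty, so FOLLOW(R) ⊇ FOLLOW(U) = {c, x, y, z}. Thus FOLLOW(R) = {c, x, y, z}.

{c, x, y, z}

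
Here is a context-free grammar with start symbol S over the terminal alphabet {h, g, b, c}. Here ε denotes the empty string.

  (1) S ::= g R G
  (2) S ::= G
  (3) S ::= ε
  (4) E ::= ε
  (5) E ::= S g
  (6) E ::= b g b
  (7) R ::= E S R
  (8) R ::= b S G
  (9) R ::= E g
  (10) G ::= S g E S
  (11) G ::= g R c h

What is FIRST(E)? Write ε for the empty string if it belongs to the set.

{ε, b, g}

FIRST(S) = {ε, g}  (via G)
FIRST(E) = {ε, b, g}  (via S g)
FIRST(G) = {g}  (via S g E S)
FIRST(R) = {b, g}  (via E S R, E g)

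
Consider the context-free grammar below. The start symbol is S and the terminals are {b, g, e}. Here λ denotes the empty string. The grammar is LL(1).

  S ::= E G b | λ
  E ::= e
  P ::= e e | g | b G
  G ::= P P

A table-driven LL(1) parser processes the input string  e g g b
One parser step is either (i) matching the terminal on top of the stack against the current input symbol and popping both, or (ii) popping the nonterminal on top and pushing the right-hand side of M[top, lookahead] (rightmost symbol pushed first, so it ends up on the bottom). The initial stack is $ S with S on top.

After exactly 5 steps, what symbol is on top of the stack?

g

step 1: stack=$ S  input=e g g b $  — expand S ::= E G b
step 2: stack=$ b G E  input=e g g b $  — expand E ::= e
step 3: stack=$ b G e  input=e g g b $  — match e
step 4: stack=$ b G  input=g g b $  — expand G ::= P P
step 5: stack=$ b P P  input=g g b $  — expand P ::= g
Stack after step 5: $ b P g (top = g).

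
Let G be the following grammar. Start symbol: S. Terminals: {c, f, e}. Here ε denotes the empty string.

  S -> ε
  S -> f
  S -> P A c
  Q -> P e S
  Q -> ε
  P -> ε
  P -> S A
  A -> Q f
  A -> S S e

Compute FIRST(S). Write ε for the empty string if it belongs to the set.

{ε, e, f}

FIRST(S): from S->ε we get {ε}; from S->f we get {f}; from S->P A c we get {e, f}. So FIRST(S) = {ε, e, f}.
FIRST(Q): from Q->P e S we get {e, f}; from Q->ε we get {ε}. So FIRST(Q) = {ε, e, f}.
FIRST(A): from A->Q f we get {e, f}; from A->S S e we get {e, f}. So FIRST(A) = {e, f}.
FIRST(P): from P->ε we get {ε}; from P->S A we get {e, f}. So FIRST(P) = {ε, e, f}.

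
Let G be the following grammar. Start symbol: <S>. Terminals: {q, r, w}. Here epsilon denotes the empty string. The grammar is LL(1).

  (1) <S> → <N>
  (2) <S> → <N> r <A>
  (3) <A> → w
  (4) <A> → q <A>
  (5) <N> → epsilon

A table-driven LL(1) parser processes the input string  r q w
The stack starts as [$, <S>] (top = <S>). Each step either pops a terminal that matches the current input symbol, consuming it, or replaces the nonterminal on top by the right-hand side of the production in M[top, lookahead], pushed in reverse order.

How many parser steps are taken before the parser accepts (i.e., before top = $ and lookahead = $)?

     Stack        Input    Action
  1  $ <S>        r q w $  expand <S> → <N> r <A>
  2  $ <A> r <N>  r q w $  expand <N> → epsilon
  3  $ <A> r      r q w $  match r
  4  $ <A>        q w $    expand <A> → q <A>
  5  $ <A> q      q w $    match q
  6  $ <A>        w $      expand <A> → w
  7  $ w          w $      match w
Accept reached after 7 steps.

7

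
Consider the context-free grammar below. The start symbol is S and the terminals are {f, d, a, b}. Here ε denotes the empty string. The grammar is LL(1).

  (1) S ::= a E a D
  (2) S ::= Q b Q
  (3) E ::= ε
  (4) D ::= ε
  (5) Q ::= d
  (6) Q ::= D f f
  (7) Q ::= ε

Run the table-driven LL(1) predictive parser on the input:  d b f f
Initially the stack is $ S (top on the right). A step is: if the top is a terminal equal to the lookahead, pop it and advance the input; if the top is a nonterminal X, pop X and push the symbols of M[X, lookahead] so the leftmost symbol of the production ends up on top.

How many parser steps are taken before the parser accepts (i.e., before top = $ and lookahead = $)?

8

step 1: stack=$ S  input=d b f f $  — expand S ::= Q b Q
step 2: stack=$ Q b Q  input=d b f f $  — expand Q ::= d
step 3: stack=$ Q b d  input=d b f f $  — match d
step 4: stack=$ Q b  input=b f f $  — match b
step 5: stack=$ Q  input=f f $  — expand Q ::= D f f
step 6: stack=$ f f D  input=f f $  — expand D ::= ε
step 7: stack=$ f f  input=f f $  — match f
step 8: stack=$ f  input=f $  — match f
Accept reached after 8 steps.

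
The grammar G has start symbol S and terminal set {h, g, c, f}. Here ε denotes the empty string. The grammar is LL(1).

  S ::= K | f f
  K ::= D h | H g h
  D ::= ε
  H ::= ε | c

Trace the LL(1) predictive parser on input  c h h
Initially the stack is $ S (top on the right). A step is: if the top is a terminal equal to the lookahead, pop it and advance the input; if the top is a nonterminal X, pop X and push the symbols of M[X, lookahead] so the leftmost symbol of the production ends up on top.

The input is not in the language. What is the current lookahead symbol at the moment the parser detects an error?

h

     Stack    Input    Action
  1  $ S      c h h $  expand S ::= K
  2  $ K      c h h $  expand K ::= H g h
  3  $ h g H  c h h $  expand H ::= c
  4  $ h g c  c h h $  match c
  5  $ h g    h h $    error: top is terminal g but lookahead is h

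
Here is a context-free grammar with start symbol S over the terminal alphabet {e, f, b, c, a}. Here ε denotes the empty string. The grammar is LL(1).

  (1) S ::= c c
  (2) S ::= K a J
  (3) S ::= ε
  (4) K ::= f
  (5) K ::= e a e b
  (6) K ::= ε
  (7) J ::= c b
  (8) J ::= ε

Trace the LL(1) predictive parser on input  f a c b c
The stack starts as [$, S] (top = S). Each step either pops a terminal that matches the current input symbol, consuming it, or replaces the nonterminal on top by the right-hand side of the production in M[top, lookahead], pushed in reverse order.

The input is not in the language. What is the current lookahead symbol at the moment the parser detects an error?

c

step 1: stack=$ S  input=f a c b c $  — expand S ::= K a J
step 2: stack=$ J a K  input=f a c b c $  — expand K ::= f
step 3: stack=$ J a f  input=f a c b c $  — match f
step 4: stack=$ J a  input=a c b c $  — match a
step 5: stack=$ J  input=c b c $  — expand J ::= c b
step 6: stack=$ b c  input=c b c $  — match c
step 7: stack=$ b  input=b c $  — match b
step 8: stack=$  input=c $  — error: stack empty but input remains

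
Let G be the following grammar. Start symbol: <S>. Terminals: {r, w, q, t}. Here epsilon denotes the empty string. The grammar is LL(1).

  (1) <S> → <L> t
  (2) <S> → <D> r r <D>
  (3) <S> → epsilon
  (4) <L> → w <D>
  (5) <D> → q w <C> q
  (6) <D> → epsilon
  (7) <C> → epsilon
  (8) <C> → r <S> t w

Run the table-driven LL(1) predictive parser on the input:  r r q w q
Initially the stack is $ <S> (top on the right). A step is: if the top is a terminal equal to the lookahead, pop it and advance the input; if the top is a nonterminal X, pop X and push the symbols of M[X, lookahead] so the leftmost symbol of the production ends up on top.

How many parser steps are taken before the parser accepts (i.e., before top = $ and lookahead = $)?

     Stack          Input        Action
  1  $ <S>          r r q w q $  expand <S> → <D> r r <D>
  2  $ <D> r r <D>  r r q w q $  expand <D> → epsilon
  3  $ <D> r r      r r q w q $  match r
  4  $ <D> r        r q w q $    match r
  5  $ <D>          q w q $      expand <D> → q w <C> q
  6  $ q <C> w q    q w q $      match q
  7  $ q <C> w      w q $        match w
  8  $ q <C>        q $          expand <C> → epsilon
  9  $ q            q $          match q
Accept reached after 9 steps.

9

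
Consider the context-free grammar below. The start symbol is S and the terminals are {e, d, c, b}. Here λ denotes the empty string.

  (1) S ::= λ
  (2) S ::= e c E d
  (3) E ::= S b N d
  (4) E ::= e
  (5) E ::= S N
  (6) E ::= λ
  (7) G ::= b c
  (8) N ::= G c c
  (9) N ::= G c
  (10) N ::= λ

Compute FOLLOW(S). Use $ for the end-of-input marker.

{$, b, d}

FIRST(S) = {λ, e}
FIRST(G) = {b}
FIRST(N) = {λ, b}  (via G c c, G c)
FIRST(E) = {λ, b, e}  (via S b N d, S N)
FOLLOW(S) includes $ since S is the start symbol.
FOLLOW(E): in S::=e c E d, E is followed by d with FIRST {d}. Thus FOLLOW(E) = {d}.
FOLLOW(S): in E::=S b N d, S is followed by b N d with FIRST {b}; in E::=S N, S is followed by N with FIRST {λ, b}; in E::=S N, the suffix after S is nullable, so FOLLOW(S) ⊇ FOLLOW(E) = {d}. Thus FOLLOW(S) = {$, b, d}.
FOLLOW(G): in N::=G c c, G is followed by c c with FIRST {c}; in N::=G c, G is followed by c with FIRST {c}. Thus FOLLOW(G) = {c}.
FOLLOW(N): in E::=S b N d, N is followed by d with FIRST {d}; in E::=S N, the suffix after N is empty, so FOLLOW(N) ⊇ FOLLOW(E) = {d}. Thus FOLLOW(N) = {d}.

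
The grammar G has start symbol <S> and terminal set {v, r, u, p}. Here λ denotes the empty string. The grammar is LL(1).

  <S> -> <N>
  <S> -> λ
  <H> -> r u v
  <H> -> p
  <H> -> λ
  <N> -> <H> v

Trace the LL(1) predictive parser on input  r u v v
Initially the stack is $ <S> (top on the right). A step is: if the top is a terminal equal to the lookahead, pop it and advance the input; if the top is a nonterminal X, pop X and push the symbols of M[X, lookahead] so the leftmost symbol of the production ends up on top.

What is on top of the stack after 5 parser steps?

v

     Stack      Input      Action
  1  $ <S>      r u v v $  expand <S> -> <N>
  2  $ <N>      r u v v $  expand <N> -> <H> v
  3  $ v <H>    r u v v $  expand <H> -> r u v
  4  $ v v u r  r u v v $  match r
  5  $ v v u    u v v $    match u
Stack after step 5: $ v v (top = v).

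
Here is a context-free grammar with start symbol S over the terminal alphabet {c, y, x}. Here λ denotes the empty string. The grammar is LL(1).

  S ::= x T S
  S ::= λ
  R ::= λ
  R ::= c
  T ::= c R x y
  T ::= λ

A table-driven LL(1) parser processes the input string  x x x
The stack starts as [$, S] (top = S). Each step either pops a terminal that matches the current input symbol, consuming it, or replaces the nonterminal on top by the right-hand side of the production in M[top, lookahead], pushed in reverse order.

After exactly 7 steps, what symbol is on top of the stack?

x

     Stack    Input    Action
  1  $ S      x x x $  expand S ::= x T S
  2  $ S T x  x x x $  match x
  3  $ S T    x x $    expand T ::= λ
  4  $ S      x x $    expand S ::= x T S
  5  $ S T x  x x $    match x
  6  $ S T    x $      expand T ::= λ
  7  $ S      x $      expand S ::= x T S
Stack after step 7: $ S T x (top = x).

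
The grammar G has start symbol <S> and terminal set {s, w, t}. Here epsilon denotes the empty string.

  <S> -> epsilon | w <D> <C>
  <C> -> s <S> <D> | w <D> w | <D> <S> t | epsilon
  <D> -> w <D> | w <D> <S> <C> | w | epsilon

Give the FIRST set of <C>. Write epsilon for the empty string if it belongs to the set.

{epsilon, s, t, w}

FIRST(<S>) = {epsilon, w}
FIRST(<D>) = {epsilon, w}
FIRST(<C>) = {epsilon, s, t, w}  (via <D> <S> t)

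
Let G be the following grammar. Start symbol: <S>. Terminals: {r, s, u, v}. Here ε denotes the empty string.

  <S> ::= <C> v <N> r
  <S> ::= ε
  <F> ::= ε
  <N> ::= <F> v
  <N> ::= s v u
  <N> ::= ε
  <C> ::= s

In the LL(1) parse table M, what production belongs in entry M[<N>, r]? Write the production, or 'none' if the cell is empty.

FIRST(<F>) = {ε}
FIRST(<C>) = {s}
FIRST(<S>) = {ε, s}  (via <C> v <N> r)
FIRST(<N>) = {ε, s, v}  (via <F> v)
FOLLOW(<S>) includes $ since <S> is the start symbol.
FOLLOW(<N>): in <S>::=<C> v <N> r, <N> is followed by r with FIRST {r}. Thus FOLLOW(<N>) = {r}.
For <N> ::= <F> v: FIRST(<F> v) = {v}, so it goes in M[<N>, t] for t ∈ {v}.
For <N> ::= s v u: FIRST(s v u) = {s}, so it goes in M[<N>, t] for t ∈ {s}.
For <N> ::= ε: FIRST(ε) = {ε}, so it goes in M[<N>, t] for t ∈ {}; since ε ∈ FIRST, also for every t ∈ FOLLOW(<N>) = {r}.

<N> ::= ε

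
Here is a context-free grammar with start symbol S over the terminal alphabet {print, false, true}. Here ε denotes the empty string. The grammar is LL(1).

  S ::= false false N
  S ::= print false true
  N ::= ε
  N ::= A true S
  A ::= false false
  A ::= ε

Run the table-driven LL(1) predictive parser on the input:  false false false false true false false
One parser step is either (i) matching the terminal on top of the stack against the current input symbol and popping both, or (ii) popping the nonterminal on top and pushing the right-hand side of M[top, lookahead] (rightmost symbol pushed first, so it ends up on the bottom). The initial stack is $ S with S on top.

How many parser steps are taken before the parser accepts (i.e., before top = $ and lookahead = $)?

12

      Stack                 Input                                       Action
   1  $ S                   false false false false true false false $  expand S ::= false false N
   2  $ N false false       false false false false true false false $  match false
   3  $ N false             false false false true false false $        match false
   4  $ N                   false false true false false $              expand N ::= A true S
   5  $ S true A            false false true false false $              expand A ::= false false
   6  $ S true false false  false false true false false $              match false
   7  $ S true false        false true false false $                    match false
   8  $ S true              true false false $                          match true
   9  $ S                   false false $                               expand S ::= false false N
  10  $ N false false       false false $                               match false
  11  $ N false             false $                                     match false
  12  $ N                   $                                           expand N ::= ε
Accept reached after 12 steps.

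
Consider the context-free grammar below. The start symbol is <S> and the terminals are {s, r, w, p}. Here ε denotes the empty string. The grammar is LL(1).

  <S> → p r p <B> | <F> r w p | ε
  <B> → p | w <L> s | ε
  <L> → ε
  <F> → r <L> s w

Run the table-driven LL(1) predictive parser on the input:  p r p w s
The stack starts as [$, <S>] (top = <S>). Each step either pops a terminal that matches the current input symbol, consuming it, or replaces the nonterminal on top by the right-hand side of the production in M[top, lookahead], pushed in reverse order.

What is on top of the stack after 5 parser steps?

w

     Stack        Input        Action
  1  $ <S>        p r p w s $  expand <S> → p r p <B>
  2  $ <B> p r p  p r p w s $  match p
  3  $ <B> p r    r p w s $    match r
  4  $ <B> p      p w s $      match p
  5  $ <B>        w s $        expand <B> → w <L> s
Stack after step 5: $ s <L> w (top = w).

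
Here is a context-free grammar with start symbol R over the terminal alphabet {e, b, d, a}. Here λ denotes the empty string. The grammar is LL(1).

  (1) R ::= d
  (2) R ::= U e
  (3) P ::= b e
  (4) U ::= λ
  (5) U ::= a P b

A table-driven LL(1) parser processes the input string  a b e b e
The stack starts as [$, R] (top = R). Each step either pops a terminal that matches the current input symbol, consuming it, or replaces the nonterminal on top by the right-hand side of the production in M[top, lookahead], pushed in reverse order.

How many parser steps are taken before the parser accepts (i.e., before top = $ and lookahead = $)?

8

     Stack      Input        Action
  1  $ R        a b e b e $  expand R ::= U e
  2  $ e U      a b e b e $  expand U ::= a P b
  3  $ e b P a  a b e b e $  match a
  4  $ e b P    b e b e $    expand P ::= b e
  5  $ e b e b  b e b e $    match b
  6  $ e b e    e b e $      match e
  7  $ e b      b e $        match b
  8  $ e        e $          match e
Accept reached after 8 steps.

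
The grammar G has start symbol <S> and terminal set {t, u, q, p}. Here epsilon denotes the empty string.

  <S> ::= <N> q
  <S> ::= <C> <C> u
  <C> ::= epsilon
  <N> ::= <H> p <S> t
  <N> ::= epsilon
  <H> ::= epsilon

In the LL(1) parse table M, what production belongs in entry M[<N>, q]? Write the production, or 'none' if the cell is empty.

FIRST(<C>): from <C>::=epsilon we get {epsilon}. So FIRST(<C>) = {epsilon}.
FIRST(<H>): from <H>::=epsilon we get {epsilon}. So FIRST(<H>) = {epsilon}.
FIRST(<N>): from <N>::=<H> p <S> t we get {p}; from <N>::=epsilon we get {epsilon}. So FIRST(<N>) = {epsilon, p}.
FIRST(<S>): from <S>::=<N> q we get {p, q}; from <S>::=<C> <C> u we get {u}. So FIRST(<S>) = {p, q, u}.
FOLLOW(<S>) includes $ since <S> is the start symbol.
FOLLOW(<N>): in <S>::=<N> q, <N> is followed by q with FIRST {q}. Thus FOLLOW(<N>) = {q}.
For <N> ::= <H> p <S> t: FIRST(<H> p <S> t) = {p}, so it goes in M[<N>, t] for t ∈ {p}.
For <N> ::= epsilon: FIRST(epsilon) = {epsilon}, so it goes in M[<N>, t] for t ∈ {}; since epsilon ∈ FIRST, also for every t ∈ FOLLOW(<N>) = {q}.

<N> ::= epsilon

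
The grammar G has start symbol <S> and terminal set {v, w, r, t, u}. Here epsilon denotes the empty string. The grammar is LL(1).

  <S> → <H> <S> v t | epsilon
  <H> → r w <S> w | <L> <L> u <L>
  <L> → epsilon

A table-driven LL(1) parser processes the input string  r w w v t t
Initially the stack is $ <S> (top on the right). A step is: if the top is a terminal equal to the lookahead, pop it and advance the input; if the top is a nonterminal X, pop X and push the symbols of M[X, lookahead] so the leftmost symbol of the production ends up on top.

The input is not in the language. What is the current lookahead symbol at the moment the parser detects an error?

step 1: stack=$ <S>  input=r w w v t t $  — expand <S> → <H> <S> v t
step 2: stack=$ t v <S> <H>  input=r w w v t t $  — expand <H> → r w <S> w
step 3: stack=$ t v <S> w <S> w r  input=r w w v t t $  — match r
step 4: stack=$ t v <S> w <S> w  input=w w v t t $  — match w
step 5: stack=$ t v <S> w <S>  input=w v t t $  — expand <S> → epsilon
step 6: stack=$ t v <S> w  input=w v t t $  — match w
step 7: stack=$ t v <S>  input=v t t $  — expand <S> → epsilon
step 8: stack=$ t v  input=v t t $  — match v
step 9: stack=$ t  input=t t $  — match t
step 10: stack=$  input=t $  — error: stack empty but input remains

t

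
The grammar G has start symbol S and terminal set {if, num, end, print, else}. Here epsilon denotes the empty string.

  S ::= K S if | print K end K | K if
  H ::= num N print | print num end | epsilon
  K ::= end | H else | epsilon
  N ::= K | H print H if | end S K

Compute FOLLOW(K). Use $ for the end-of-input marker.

{$, else, end, if, num, print}

FIRST(H): from H::=num N print we get {num}; from H::=print num end we get {print}; from H::=epsilon we get {epsilon}. So FIRST(H) = {epsilon, num, print}.
FIRST(K): from K::=end we get {end}; from K::=H else we get {else, num, print}; from K::=epsilon we get {epsilon}. So FIRST(K) = {epsilon, else, end, num, print}.
FIRST(S): from S::=K S if we get {else, end, if, num, print}; from S::=print K end K we get {print}; from S::=K if we get {else, end, if, num, print}. So FIRST(S) = {else, end, if, num, print}.
FIRST(N): from N::=K we get {epsilon, else, end, num, print}; from N::=H print H if we get {num, print}; from N::=end S K we get {end}. So FIRST(N) = {epsilon, else, end, num, print}.
FOLLOW(S) includes $ since S is the start symbol.
FOLLOW(H): in K::=H else, H is followed by else with FIRST {else}; in N::=H print H if (occurrence 1), H is followed by print H if with FIRST {print}; in N::=H print H if (occurrence 2), H is followed by if with FIRST {if}. Thus FOLLOW(H) = {else, if, print}.
FOLLOW(N): in H::=num N print, N is followed by print with FIRST {print}. Thus FOLLOW(N) = {print}.
FOLLOW(S): in S::=K S if, S is followed by if with FIRST {if}; in N::=end S K, S is followed by K with FIRST {epsilon, else, end, num, print}; in N::=end S K, the suffix after S is nullable, so FOLLOW(S) ⊇ FOLLOW(N) = {print}. Thus FOLLOW(S) = {$, else, end, if, num, print}.
FOLLOW(K): in S::=K S if, K is followed by S if with FIRST {else, end, if, num, print}; in S::=print K end K (occurrence 1), K is followed by end K with FIRST {end}; in S::=print K end K (occurrence 2), the suffix after K is empty, so FOLLOW(K) ⊇ FOLLOW(S) = {$, else, end, if, num, print}; in S::=K if, K is followed by if with FIRST {if}; in N::=K, the suffix after K is empty, so FOLLOW(K) ⊇ FOLLOW(N) = {print}; in N::=end S K, the suffix after K is empty, so FOLLOW(K) ⊇ FOLLOW(N) = {print}. Thus FOLLOW(K) = {$, else, end, if, num, print}.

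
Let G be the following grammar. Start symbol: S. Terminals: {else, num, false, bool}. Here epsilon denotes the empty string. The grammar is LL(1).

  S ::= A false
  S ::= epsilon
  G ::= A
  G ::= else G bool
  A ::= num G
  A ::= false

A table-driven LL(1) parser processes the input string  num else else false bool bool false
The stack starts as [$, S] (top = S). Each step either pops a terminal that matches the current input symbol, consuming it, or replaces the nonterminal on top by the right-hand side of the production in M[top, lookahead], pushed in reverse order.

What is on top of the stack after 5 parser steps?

G

step 1: stack=$ S  input=num else else false bool bool false $  — expand S ::= A false
step 2: stack=$ false A  input=num else else false bool bool false $  — expand A ::= num G
step 3: stack=$ false G num  input=num else else false bool bool false $  — match num
step 4: stack=$ false G  input=else else false bool bool false $  — expand G ::= else G bool
step 5: stack=$ false bool G else  input=else else false bool bool false $  — match else
Stack after step 5: $ false bool G (top = G).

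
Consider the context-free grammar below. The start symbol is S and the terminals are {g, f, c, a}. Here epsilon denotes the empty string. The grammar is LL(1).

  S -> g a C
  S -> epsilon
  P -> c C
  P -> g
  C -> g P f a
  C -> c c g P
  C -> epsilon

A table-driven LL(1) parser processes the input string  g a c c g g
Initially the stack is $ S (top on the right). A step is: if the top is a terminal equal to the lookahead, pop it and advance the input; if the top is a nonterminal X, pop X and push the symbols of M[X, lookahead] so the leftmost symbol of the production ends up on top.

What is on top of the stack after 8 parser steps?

g

step 1: stack=$ S  input=g a c c g g $  — expand S -> g a C
step 2: stack=$ C a g  input=g a c c g g $  — match g
step 3: stack=$ C a  input=a c c g g $  — match a
step 4: stack=$ C  input=c c g g $  — expand C -> c c g P
step 5: stack=$ P g c c  input=c c g g $  — match c
step 6: stack=$ P g c  input=c g g $  — match c
step 7: stack=$ P g  input=g g $  — match g
step 8: stack=$ P  input=g $  — expand P -> g
Stack after step 8: $ g (top = g).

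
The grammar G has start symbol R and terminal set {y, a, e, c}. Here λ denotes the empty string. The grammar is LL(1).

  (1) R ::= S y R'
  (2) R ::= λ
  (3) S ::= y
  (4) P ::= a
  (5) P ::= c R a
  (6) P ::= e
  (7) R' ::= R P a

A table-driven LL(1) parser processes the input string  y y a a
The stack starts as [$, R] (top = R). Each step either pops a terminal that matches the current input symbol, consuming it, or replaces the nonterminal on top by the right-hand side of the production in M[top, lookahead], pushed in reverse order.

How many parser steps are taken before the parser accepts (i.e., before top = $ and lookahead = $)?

step 1: stack=$ R  input=y y a a $  — expand R ::= S y R'
step 2: stack=$ R' y S  input=y y a a $  — expand S ::= y
step 3: stack=$ R' y y  input=y y a a $  — match y
step 4: stack=$ R' y  input=y a a $  — match y
step 5: stack=$ R'  input=a a $  — expand R' ::= R P a
step 6: stack=$ a P R  input=a a $  — expand R ::= λ
step 7: stack=$ a P  input=a a $  — expand P ::= a
step 8: stack=$ a a  input=a a $  — match a
step 9: stack=$ a  input=a $  — match a
Accept reached after 9 steps.

9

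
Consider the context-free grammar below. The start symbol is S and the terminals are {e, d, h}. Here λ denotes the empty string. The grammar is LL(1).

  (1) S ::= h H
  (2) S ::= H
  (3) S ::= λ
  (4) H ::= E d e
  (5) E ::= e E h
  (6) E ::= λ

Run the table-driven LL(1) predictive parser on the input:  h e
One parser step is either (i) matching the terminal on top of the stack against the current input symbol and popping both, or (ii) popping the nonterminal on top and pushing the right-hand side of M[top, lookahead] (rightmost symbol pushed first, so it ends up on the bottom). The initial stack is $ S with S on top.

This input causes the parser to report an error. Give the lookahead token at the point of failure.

step 1: stack=$ S  input=h e $  — expand S ::= h H
step 2: stack=$ H h  input=h e $  — match h
step 3: stack=$ H  input=e $  — expand H ::= E d e
step 4: stack=$ e d E  input=e $  — expand E ::= e E h
step 5: stack=$ e d h E e  input=e $  — match e
step 6: stack=$ e d h E  input=$  — error: M[E, $] is empty

$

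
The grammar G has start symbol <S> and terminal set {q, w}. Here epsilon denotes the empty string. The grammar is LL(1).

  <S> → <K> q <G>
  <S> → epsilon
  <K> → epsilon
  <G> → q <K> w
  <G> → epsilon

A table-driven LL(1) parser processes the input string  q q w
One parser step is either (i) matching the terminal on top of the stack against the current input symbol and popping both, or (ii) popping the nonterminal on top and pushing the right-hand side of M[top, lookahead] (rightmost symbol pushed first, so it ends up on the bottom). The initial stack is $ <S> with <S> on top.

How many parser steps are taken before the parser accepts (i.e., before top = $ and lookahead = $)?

     Stack        Input    Action
  1  $ <S>        q q w $  expand <S> → <K> q <G>
  2  $ <G> q <K>  q q w $  expand <K> → epsilon
  3  $ <G> q      q q w $  match q
  4  $ <G>        q w $    expand <G> → q <K> w
  5  $ w <K> q    q w $    match q
  6  $ w <K>      w $      expand <K> → epsilon
  7  $ w          w $      match w
Accept reached after 7 steps.

7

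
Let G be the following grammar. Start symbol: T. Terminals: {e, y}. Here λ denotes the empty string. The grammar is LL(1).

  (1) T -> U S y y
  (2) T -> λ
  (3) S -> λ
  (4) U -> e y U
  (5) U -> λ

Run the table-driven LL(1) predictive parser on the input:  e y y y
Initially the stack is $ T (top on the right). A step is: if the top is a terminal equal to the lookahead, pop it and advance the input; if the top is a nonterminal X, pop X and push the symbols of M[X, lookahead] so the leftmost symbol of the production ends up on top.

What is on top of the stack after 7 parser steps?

y

     Stack          Input      Action
  1  $ T            e y y y $  expand T -> U S y y
  2  $ y y S U      e y y y $  expand U -> e y U
  3  $ y y S U y e  e y y y $  match e
  4  $ y y S U y    y y y $    match y
  5  $ y y S U      y y $      expand U -> λ
  6  $ y y S        y y $      expand S -> λ
  7  $ y y          y y $      match y
Stack after step 7: $ y (top = y).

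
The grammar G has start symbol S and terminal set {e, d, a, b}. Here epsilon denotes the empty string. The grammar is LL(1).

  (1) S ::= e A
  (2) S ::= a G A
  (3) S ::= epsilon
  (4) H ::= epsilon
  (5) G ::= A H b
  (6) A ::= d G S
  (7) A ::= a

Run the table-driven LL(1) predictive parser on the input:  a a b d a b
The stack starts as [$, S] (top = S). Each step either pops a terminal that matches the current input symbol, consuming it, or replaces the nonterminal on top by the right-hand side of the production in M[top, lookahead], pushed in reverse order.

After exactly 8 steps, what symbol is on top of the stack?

     Stack      Input          Action
  1  $ S        a a b d a b $  expand S ::= a G A
  2  $ A G a    a a b d a b $  match a
  3  $ A G      a b d a b $    expand G ::= A H b
  4  $ A b H A  a b d a b $    expand A ::= a
  5  $ A b H a  a b d a b $    match a
  6  $ A b H    b d a b $      expand H ::= epsilon
  7  $ A b      b d a b $      match b
  8  $ A        d a b $        expand A ::= d G S
Stack after step 8: $ S G d (top = d).

d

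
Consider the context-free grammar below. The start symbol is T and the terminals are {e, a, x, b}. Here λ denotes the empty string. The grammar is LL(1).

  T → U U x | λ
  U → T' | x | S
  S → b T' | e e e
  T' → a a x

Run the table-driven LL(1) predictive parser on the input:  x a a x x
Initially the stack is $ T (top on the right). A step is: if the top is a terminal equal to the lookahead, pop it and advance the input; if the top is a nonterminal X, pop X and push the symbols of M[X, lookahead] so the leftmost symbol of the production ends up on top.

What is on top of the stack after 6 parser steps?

step 1: stack=$ T  input=x a a x x $  — expand T → U U x
step 2: stack=$ x U U  input=x a a x x $  — expand U → x
step 3: stack=$ x U x  input=x a a x x $  — match x
step 4: stack=$ x U  input=a a x x $  — expand U → T'
step 5: stack=$ x T'  input=a a x x $  — expand T' → a a x
step 6: stack=$ x x a a  input=a a x x $  — match a
Stack after step 6: $ x x a (top = a).

a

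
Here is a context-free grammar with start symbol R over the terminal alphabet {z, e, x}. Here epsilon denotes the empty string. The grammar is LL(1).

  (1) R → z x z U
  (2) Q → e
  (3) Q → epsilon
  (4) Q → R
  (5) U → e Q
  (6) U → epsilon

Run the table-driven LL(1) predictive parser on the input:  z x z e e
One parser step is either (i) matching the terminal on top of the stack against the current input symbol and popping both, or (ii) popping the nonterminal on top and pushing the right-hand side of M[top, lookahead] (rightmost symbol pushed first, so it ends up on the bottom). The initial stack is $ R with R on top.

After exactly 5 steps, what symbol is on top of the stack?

     Stack      Input        Action
  1  $ R        z x z e e $  expand R → z x z U
  2  $ U z x z  z x z e e $  match z
  3  $ U z x    x z e e $    match x
  4  $ U z      z e e $      match z
  5  $ U        e e $        expand U → e Q
Stack after step 5: $ Q e (top = e).

e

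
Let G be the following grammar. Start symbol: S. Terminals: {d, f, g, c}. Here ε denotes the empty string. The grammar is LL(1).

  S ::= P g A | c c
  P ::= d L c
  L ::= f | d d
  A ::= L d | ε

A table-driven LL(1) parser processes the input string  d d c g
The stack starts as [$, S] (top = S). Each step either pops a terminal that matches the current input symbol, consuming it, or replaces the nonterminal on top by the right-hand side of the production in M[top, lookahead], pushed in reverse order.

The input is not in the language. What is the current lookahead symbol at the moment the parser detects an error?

c

step 1: stack=$ S  input=d d c g $  — expand S ::= P g A
step 2: stack=$ A g P  input=d d c g $  — expand P ::= d L c
step 3: stack=$ A g c L d  input=d d c g $  — match d
step 4: stack=$ A g c L  input=d c g $  — expand L ::= d d
step 5: stack=$ A g c d d  input=d c g $  — match d
step 6: stack=$ A g c d  input=c g $  — error: top is terminal d but lookahead is c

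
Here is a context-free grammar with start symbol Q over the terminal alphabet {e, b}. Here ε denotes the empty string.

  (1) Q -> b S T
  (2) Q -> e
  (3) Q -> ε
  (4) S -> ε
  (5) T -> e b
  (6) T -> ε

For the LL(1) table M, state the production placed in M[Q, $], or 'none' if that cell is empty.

FIRST(Q) = {ε, b, e}
FIRST(S) = {ε}
FIRST(T) = {ε, e}
FOLLOW(Q) includes $ since Q is the start symbol.
FOLLOW(Q): Q appears on no right-hand side. Thus FOLLOW(Q) = {$}.
For Q -> b S T: FIRST(b S T) = {b}, so it goes in M[Q, t] for t ∈ {b}.
For Q -> e: FIRST(e) = {e}, so it goes in M[Q, t] for t ∈ {e}.
For Q -> ε: FIRST(ε) = {ε}, so it goes in M[Q, t] for t ∈ {}; since ε ∈ FIRST, also for every t ∈ FOLLOW(Q) = {$}.

Q -> ε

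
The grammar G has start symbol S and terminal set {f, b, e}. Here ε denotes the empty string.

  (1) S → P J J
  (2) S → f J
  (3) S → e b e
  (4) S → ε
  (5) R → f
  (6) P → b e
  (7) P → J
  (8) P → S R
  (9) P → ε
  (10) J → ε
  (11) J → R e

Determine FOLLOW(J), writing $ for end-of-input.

{$, f}

FIRST(R) = {f}
FIRST(J) = {ε, f}  (via R e)
FIRST(S) = {ε, b, e, f}  (via P J J)
FIRST(P) = {ε, b, e, f}  (via J, S R)
FOLLOW(S) includes $ since S is the start symbol.
FOLLOW(S): in P→S R, S is followed by R with FIRST {f}. Thus FOLLOW(S) = {$, f}.
FOLLOW(P): in S→P J J, P is followed by J J with FIRST {ε, f}; in S→P J J, the suffix after P is nullable, so FOLLOW(P) ⊇ FOLLOW(S) = {$, f}. Thus FOLLOW(P) = {$, f}.
FOLLOW(R): in P→S R, the suffix after R is empty, so FOLLOW(R) ⊇ FOLLOW(P) = {$, f}; in J→R e, R is followed by e with FIRST {e}. Thus FOLLOW(R) = {$, e, f}.
FOLLOW(J): in S→P J J (occurrence 1), J is followed by J with FIRST {ε, f}; in S→P J J (occurrence 1), the suffix after J is nullable, so FOLLOW(J) ⊇ FOLLOW(S) = {$, f}; in S→P J J (occurrence 2), the suffix after J is empty, so FOLLOW(J) ⊇ FOLLOW(S) = {$, f}; in S→f J, the suffix after J is empty, so FOLLOW(J) ⊇ FOLLOW(S) = {$, f}; in P→J, the suffix after J is empty, so FOLLOW(J) ⊇ FOLLOW(P) = {$, f}. Thus FOLLOW(J) = {$, f}.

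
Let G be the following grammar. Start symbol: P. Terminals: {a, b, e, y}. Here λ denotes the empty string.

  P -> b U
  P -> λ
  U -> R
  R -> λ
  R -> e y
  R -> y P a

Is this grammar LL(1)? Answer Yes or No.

Yes

FIRST(P) = {λ, b}
FIRST(U) = {λ, e, y}
FIRST(R) = {λ, e, y}
FOLLOW(P) = {$, a}
FOLLOW(U) = {$, a}
FOLLOW(R) = {$, a}
Each cell of M receives at most one production.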